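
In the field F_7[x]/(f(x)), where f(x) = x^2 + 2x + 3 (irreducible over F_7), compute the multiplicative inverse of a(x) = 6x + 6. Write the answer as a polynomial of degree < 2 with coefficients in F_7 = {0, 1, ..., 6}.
a(x)^(-1) ≡ 4x + 4 (mod f(x))

Since f is irreducible over F_7, F_7[x]/(f) is a field and a(x) ≠ 0 has an inverse. Apply the extended Euclidean algorithm to f(x) and a(x) in F_7[x]: f(x) = (6x + 6)·a(x) + (2). The last nonzero remainder is the constant 2 = gcd(f, a) in F_7. Back-substituting through the division chain expresses 2 = s(x)·a(x) + t(x)·f(x) with s(x) ≡ x + 1 (mod f), so (x + 1)·a(x) ≡ 2 (mod f). Multiplying by 2^(-1) ≡ 4 in F_7 gives a(x)^(-1) ≡ 4·(x + 1) ≡ 4x + 4 (mod f). Check: (6x + 6)·(4x + 4) = 3x^2 + 6x + 3 ≡ 1 (mod x^2 + 2x + 3).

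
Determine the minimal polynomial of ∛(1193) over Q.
m_α(x) = x^3 - 1193

α satisfies α^3 = 1193, so x^3 - 1193 annihilates α. By the rational root test, a rational root p/q (in lowest terms) of x^3 - 1193 would satisfy p^3 = 1193 q^3, forcing q = 1 and p^3 = 1193; but 1193 is not a perfect cube, contradiction. A monic cubic over Q with no rational root is irreducible (any nontrivial factorization would include a linear factor). Hence x^3 - 1193 is the minimal polynomial of α, and in particular [Q(α):Q] = 3.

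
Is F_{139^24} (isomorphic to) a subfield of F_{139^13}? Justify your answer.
No: F_{139^24} is not a subfield of F_{139^13}

F_{p^m} embeds in F_{p^n} iff m | n. Here 24 ∤ 13 (since 13 = 0·24 + 13 with remainder 13 ≠ 0), so F_{139^24} is not a subfield of F_{139^13}. Equivalently: if it were, the tower law would give 24 = [F_{139^24}:F_139] dividing [F_{139^13}:F_139] = 13, contradiction.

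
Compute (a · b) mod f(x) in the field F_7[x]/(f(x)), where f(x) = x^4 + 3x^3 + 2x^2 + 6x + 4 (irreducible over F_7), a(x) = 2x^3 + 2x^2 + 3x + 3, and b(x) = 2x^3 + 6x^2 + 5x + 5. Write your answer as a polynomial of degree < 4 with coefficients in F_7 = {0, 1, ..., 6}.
a · b ≡ 2x^3 + x^2 + x + 4 (mod f(x))

Multiply in F_7[x]: a(x)·b(x) = (2x^3 + 2x^2 + 3x + 3)·(2x^3 + 6x^2 + 5x + 5) = 4x^6 + 2x^5 + 2x^3 + x^2 + 2x + 1. This has degree ≥ 4, so divide by f(x) over F_7: 4x^6 + 2x^5 + 2x^3 + x^2 + 2x + 1 = (4x^2 + 4x + 1)·(x^4 + 3x^3 + 2x^2 + 6x + 4) + (2x^3 + x^2 + x + 4). Hence a·b ≡ 2x^3 + x^2 + x + 4 (mod f). (F_7[x]/(f) is a field with 7^4 = 2401 elements since f is irreducible of degree 4.)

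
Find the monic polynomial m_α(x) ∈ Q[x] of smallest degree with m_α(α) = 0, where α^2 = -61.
m_α(x) = x^2 + 61

α satisfies α^2 + 61 = 0, so x^2 + 61 annihilates α. Since d = -61 is squarefree and ≠ 1, it is not a perfect square in Q, so x^2 + 61 has no rational root and is therefore irreducible over Q (a degree-2 polynomial over a field is irreducible iff it has no root). Hence m_α(x) = x^2 + 61.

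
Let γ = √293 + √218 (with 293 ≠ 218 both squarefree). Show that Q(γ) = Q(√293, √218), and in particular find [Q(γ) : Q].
[Q(γ) : Q] = 4 (equivalently, Q(γ) = Q(√293, √218))

Obviously Q(γ) ⊆ Q(√293, √218), and [Q(√293, √218):Q] = 4 (since 293, 218 are distinct squarefree integers > 1 with 63874 not a perfect square). To show equality we compute the minimal polynomial of γ. From γ = √293 + √218: γ^2 = 293 + 2√(63874) + 218 = 511 + 2√(63874), so γ^2 - 511 = 2√(63874); squaring, (γ^2 - 511)^2 = 4·63874, i.e. γ^4 - 1022γ^2 + 261121 - 255496 = 0, i.e. γ^4 - 1022γ^2 + 5625 = 0. So γ is a root of x^4 - 1022x^2 + 5625. This polynomial is irreducible over Q: it has no rational root (each ±√293 ± √218 is irrational), and any factorization into two quadratics over Q would force √(63874) ∈ Q (pairing opposite roots) or √293, √218 ∈ Q (other pairings), all impossible. Hence [Q(γ):Q] = 4 = [Q(√293, √218):Q], so Q(γ) = Q(√293, √218).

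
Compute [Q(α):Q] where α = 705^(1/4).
[Q(α):Q] = 4

α is a root of x^4 - 705. By Eisenstein's criterion at the prime p = 3 (which divides the constant term 705 but p^2 = 9 does not, since 705 is squarefree), x^4 - 705 is irreducible over Q. Hence [Q(α):Q] = 4.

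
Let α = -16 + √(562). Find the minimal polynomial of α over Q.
m_α(x) = x^2 + 32x - 306

From α + 16 = √(562), squaring gives (α + 16)^2 = 562, i.e. α^2 + 32α + 256 = 562, so α^2 + 32α - 306 = 0. The discriminant of x^2 + 32x - 306 is (32)^2 - 4·(-306) = 1024 + 1224 = 2248, and 4·(562) is not a perfect square in Q since 562 is squarefree and ≠ 1. Hence x^2 + 32x - 306 is irreducible over Q and is the minimal polynomial of α.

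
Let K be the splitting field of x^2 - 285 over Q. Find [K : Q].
[K : Q] = 2

f(x) = x^2 - 285 factors as (x - √285)(x + √285). The splitting field is K = Q(√285). Since 285 is squarefree and > 1, it is not a perfect square, so x^2 - 285 is irreducible over Q and [Q(√285) : Q] = 2. Hence [K : Q] = 2.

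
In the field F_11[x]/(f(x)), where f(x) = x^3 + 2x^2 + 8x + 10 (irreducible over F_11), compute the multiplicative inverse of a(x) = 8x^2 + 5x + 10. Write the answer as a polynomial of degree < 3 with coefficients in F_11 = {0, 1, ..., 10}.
a(x)^(-1) ≡ 4x^2 + 9x + 5 (mod f(x))

Since f is irreducible over F_11, F_11[x]/(f) is a field and a(x) ≠ 0 has an inverse. Apply the extended Euclidean algorithm to f(x) and a(x) in F_11[x]: f(x) = (7x)·a(x) + (4x + 10);  a(x) = (2x + 10)·(4x + 10) + (9). The last nonzero remainder is the constant 9 = gcd(f, a) in F_11. Back-substituting through the division chain expresses 9 = s(x)·a(x) + t(x)·f(x) with s(x) ≡ 3x^2 + 4x + 1 (mod f), so (3x^2 + 4x + 1)·a(x) ≡ 9 (mod f). Multiplying by 9^(-1) ≡ 5 in F_11 gives a(x)^(-1) ≡ 5·(3x^2 + 4x + 1) ≡ 4x^2 + 9x + 5 (mod f). Check: (8x^2 + 5x + 10)·(4x^2 + 9x + 5) = 10x^4 + 4x^3 + 4x^2 + 5x + 6 ≡ 1 (mod x^3 + 2x^2 + 8x + 10).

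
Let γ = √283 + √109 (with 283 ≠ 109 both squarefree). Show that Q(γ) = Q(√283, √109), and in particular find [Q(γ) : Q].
[Q(γ) : Q] = 4 (equivalently, Q(γ) = Q(√283, √109))

Obviously Q(γ) ⊆ Q(√283, √109), and [Q(√283, √109):Q] = 4 (since 283, 109 are distinct squarefree integers > 1 with 30847 not a perfect square). To show equality we compute the minimal polynomial of γ. From γ = √283 + √109: γ^2 = 283 + 2√(30847) + 109 = 392 + 2√(30847), so γ^2 - 392 = 2√(30847); squaring, (γ^2 - 392)^2 = 4·30847, i.e. γ^4 - 784γ^2 + 153664 - 123388 = 0, i.e. γ^4 - 784γ^2 + 30276 = 0. So γ is a root of x^4 - 784x^2 + 30276. This polynomial is irreducible over Q: it has no rational root (each ±√283 ± √109 is irrational), and any factorization into two quadratics over Q would force √(30847) ∈ Q (pairing opposite roots) or √283, √109 ∈ Q (other pairings), all impossible. Hence [Q(γ):Q] = 4 = [Q(√283, √109):Q], so Q(γ) = Q(√283, √109).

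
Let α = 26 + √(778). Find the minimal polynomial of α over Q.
m_α(x) = x^2 - 52x - 102

From α - 26 = √(778), squaring gives (α - 26)^2 = 778, i.e. α^2 - 52α + 676 = 778, so α^2 - 52α - 102 = 0. The discriminant of x^2 - 52x - 102 is (-52)^2 - 4·(-102) = 2704 + 408 = 3112, and 4·(778) is not a perfect square in Q since 778 is squarefree and ≠ 1. Hence x^2 - 52x - 102 is irreducible over Q and is the minimal polynomial of α.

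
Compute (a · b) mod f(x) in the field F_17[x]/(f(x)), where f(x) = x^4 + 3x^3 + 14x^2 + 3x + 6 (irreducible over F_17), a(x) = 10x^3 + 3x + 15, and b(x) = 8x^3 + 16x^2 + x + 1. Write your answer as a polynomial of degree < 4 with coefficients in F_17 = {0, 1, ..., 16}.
a · b ≡ 9x^3 + 15x^2 + 10x + 8 (mod f(x))

Multiply in F_17[x]: a(x)·b(x) = (10x^3 + 3x + 15)·(8x^3 + 16x^2 + x + 1) = 12x^6 + 7x^5 + 8x^3 + 5x^2 + x + 15. This has degree ≥ 4, so divide by f(x) over F_17: 12x^6 + 7x^5 + 8x^3 + 5x^2 + x + 15 = (12x^2 + 5x + 4)·(x^4 + 3x^3 + 14x^2 + 3x + 6) + (9x^3 + 15x^2 + 10x + 8). Hence a·b ≡ 9x^3 + 15x^2 + 10x + 8 (mod f). (F_17[x]/(f) is a field with 17^4 = 83521 elements since f is irreducible of degree 4.)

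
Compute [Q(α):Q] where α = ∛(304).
[Q(α):Q] = 3

The minimal polynomial of α is x^3 - 304, irreducible over Q since 304 is not a perfect cube (so x^3 - 304 has no rational root). Hence [Q(α):Q] = deg(m_α) = 3.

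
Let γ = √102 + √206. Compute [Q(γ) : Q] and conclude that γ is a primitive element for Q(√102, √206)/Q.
[Q(γ) : Q] = 4 (equivalently, Q(γ) = Q(√102, √206))

Obviously Q(γ) ⊆ Q(√102, √206), and [Q(√102, √206):Q] = 4 (since 102, 206 are distinct squarefree integers > 1 with 21012 not a perfect square). To show equality we compute the minimal polynomial of γ. From γ = √102 + √206: γ^2 = 102 + 2√(21012) + 206 = 308 + 2√(21012), so γ^2 - 308 = 2√(21012); squaring, (γ^2 - 308)^2 = 4·21012, i.e. γ^4 - 616γ^2 + 94864 - 84048 = 0, i.e. γ^4 - 616γ^2 + 10816 = 0. So γ is a root of x^4 - 616x^2 + 10816. This polynomial is irreducible over Q: it has no rational root (each ±√102 ± √206 is irrational), and any factorization into two quadratics over Q would force √(21012) ∈ Q (pairing opposite roots) or √102, √206 ∈ Q (other pairings), all impossible. Hence [Q(γ):Q] = 4 = [Q(√102, √206):Q], so Q(γ) = Q(√102, √206).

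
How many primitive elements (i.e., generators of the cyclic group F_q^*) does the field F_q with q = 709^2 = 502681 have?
There are φ(502680) = 129920 primitive elements

F_q^* is cyclic of order q - 1 = 502680. A cyclic group of order m has exactly φ(m) generators. Here m = 502680 = 2^3 · 3 · 5 · 59 · 71, so the number of primitive elements is φ(502680) = 129920.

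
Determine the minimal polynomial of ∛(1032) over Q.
m_α(x) = x^3 - 1032

α satisfies α^3 = 1032, so x^3 - 1032 annihilates α. By the rational root test, a rational root p/q (in lowest terms) of x^3 - 1032 would satisfy p^3 = 1032 q^3, forcing q = 1 and p^3 = 1032; but 1032 is not a perfect cube, contradiction. A monic cubic over Q with no rational root is irreducible (any nontrivial factorization would include a linear factor). Hence x^3 - 1032 is the minimal polynomial of α, and in particular [Q(α):Q] = 3.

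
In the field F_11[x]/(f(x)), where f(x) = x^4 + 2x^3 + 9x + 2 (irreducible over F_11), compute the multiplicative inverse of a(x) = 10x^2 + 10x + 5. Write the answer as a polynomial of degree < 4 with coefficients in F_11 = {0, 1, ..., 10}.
a(x)^(-1) ≡ 2x^3 + 4x^2 + 10x + 6 (mod f(x))

Since f is irreducible over F_11, F_11[x]/(f) is a field and a(x) ≠ 0 has an inverse. Apply the extended Euclidean algorithm to f(x) and a(x) in F_11[x]: f(x) = (10x^2 + 10x + 7)·a(x) + (10x);  a(x) = (x + 1)·(10x) + (5). The last nonzero remainder is the constant 5 = gcd(f, a) in F_11. Back-substituting through the division chain expresses 5 = s(x)·a(x) + t(x)·f(x) with s(x) ≡ 10x^3 + 9x^2 + 6x + 8 (mod f), so (10x^3 + 9x^2 + 6x + 8)·a(x) ≡ 5 (mod f). Multiplying by 5^(-1) ≡ 9 in F_11 gives a(x)^(-1) ≡ 9·(10x^3 + 9x^2 + 6x + 8) ≡ 2x^3 + 4x^2 + 10x + 6 (mod f). Check: (10x^2 + 10x + 5)·(2x^3 + 4x^2 + 10x + 6) = 9x^5 + 5x^4 + 7x^3 + 4x^2 + 8 ≡ 1 (mod x^4 + 2x^3 + 9x + 2).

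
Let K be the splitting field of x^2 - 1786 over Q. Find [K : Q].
[K : Q] = 2

f(x) = x^2 - 1786 factors as (x - √1786)(x + √1786). The splitting field is K = Q(√1786). Since 1786 is squarefree and > 1, it is not a perfect square, so x^2 - 1786 is irreducible over Q and [Q(√1786) : Q] = 2. Hence [K : Q] = 2.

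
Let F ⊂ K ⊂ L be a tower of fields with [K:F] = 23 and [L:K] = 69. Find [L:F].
[L:F] = 1587

The tower law says that for any tower of field extensions F ⊂ K ⊂ L with finite degrees, [L:F] = [L:K] · [K:F]. Here this gives [L:F] = 69 · 23 = 1587.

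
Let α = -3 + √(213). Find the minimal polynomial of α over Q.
m_α(x) = x^2 + 6x - 204

From α + 3 = √(213), squaring gives (α + 3)^2 = 213, i.e. α^2 + 6α + 9 = 213, so α^2 + 6α - 204 = 0. The discriminant of x^2 + 6x - 204 is (6)^2 - 4·(-204) = 36 + 816 = 852, and 4·(213) is not a perfect square in Q since 213 is squarefree and ≠ 1. Hence x^2 + 6x - 204 is irreducible over Q and is the minimal polynomial of α.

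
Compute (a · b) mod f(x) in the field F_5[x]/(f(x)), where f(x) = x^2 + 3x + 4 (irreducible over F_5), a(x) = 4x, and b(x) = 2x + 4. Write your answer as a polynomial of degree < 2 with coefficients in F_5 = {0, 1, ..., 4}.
a · b ≡ 2x + 3 (mod f(x))

Multiply in F_5[x]: a(x)·b(x) = (4x)·(2x + 4) = 3x^2 + x. This has degree ≥ 2, so divide by f(x) over F_5: 3x^2 + x = (3)·(x^2 + 3x + 4) + (2x + 3). Hence a·b ≡ 2x + 3 (mod f). (F_5[x]/(f) is a field with 5^2 = 25 elements since f is irreducible of degree 2.)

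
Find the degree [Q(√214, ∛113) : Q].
[Q(√214, ∛113) : Q] = 6

Let L = Q(√214, ∛113). Since Q(√214) ⊂ L and [Q(√214):Q] = 2, the tower law gives 2 | [L:Q]. Likewise Q(∛113) ⊂ L with [Q(∛113):Q] = 3 (because 113 is not a perfect cube), so 3 | [L:Q]. As gcd(2,3) = 1, [L:Q] is divisible by 6. Conversely L is generated over Q by √214 and ∛113, so [L:Q] ≤ 2·3 = 6. Therefore [Q(√214, ∛113) : Q] = 6.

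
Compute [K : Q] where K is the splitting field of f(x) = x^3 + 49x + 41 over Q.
[K : Q] = 6

By the rational root test, any rational root of the monic integer polynomial f(x) = x^3 + 49x + 41 must be an integer dividing the constant term 41, i.e. one of ±{1, 41}. Evaluating: f(1) = 91, f(-1) = -9, f(41) = 70971, f(-41) = -70889; none is 0, so f has no rational root and is therefore irreducible over Q (a cubic with no linear factor over a field is irreducible). For an irreducible cubic, the Galois group is A_3 or S_3 according as the discriminant disc(f) = -4a^3 - 27b^2 = -4·(49)^3 - 27·(41)^2 = -515983 is or is not a square in Q. Here disc(f) = -515983 is not a perfect square in Q, so the Galois group of f over Q is not contained in A_3 and must be all of S_3. The splitting field has degree |S_3| = 6 over Q, so [K : Q] = 6.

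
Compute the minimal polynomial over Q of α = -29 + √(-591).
m_α(x) = x^2 + 58x + 1432

From α + 29 = √(-591), squaring gives (α + 29)^2 = -591, i.e. α^2 + 58α + 841 = -591, so α^2 + 58α + 1432 = 0. The discriminant of x^2 + 58x + 1432 is (58)^2 - 4·(1432) = 3364 - 5728 = -2364, and 4·(-591) is not a perfect square in Q since -591 is squarefree and ≠ 1. Hence x^2 + 58x + 1432 is irreducible over Q and is the minimal polynomial of α.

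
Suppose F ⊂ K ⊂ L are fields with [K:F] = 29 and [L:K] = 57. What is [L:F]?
[L:F] = 1653

The tower law says that for any tower of field extensions F ⊂ K ⊂ L with finite degrees, [L:F] = [L:K] · [K:F]. Here this gives [L:F] = 57 · 29 = 1653.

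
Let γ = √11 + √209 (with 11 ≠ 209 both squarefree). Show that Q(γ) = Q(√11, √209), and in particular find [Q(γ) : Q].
[Q(γ) : Q] = 4 (equivalently, Q(γ) = Q(√11, √209))

Obviously Q(γ) ⊆ Q(√11, √209), and [Q(√11, √209):Q] = 4 (since 11, 209 are distinct squarefree integers > 1 with 2299 not a perfect square). To show equality we compute the minimal polynomial of γ. From γ = √11 + √209: γ^2 = 11 + 2√(2299) + 209 = 220 + 2√(2299), so γ^2 - 220 = 2√(2299); squaring, (γ^2 - 220)^2 = 4·2299, i.e. γ^4 - 440γ^2 + 48400 - 9196 = 0, i.e. γ^4 - 440γ^2 + 39204 = 0. So γ is a root of x^4 - 440x^2 + 39204. This polynomial is irreducible over Q: it has no rational root (each ±√11 ± √209 is irrational), and any factorization into two quadratics over Q would force √(2299) ∈ Q (pairing opposite roots) or √11, √209 ∈ Q (other pairings), all impossible. Hence [Q(γ):Q] = 4 = [Q(√11, √209):Q], so Q(γ) = Q(√11, √209).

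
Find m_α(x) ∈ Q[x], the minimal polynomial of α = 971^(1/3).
m_α(x) = x^3 - 971

α satisfies α^3 = 971, so x^3 - 971 annihilates α. By the rational root test, a rational root p/q (in lowest terms) of x^3 - 971 would satisfy p^3 = 971 q^3, forcing q = 1 and p^3 = 971; but 971 is not a perfect cube, contradiction. A monic cubic over Q with no rational root is irreducible (any nontrivial factorization would include a linear factor). Hence x^3 - 971 is the minimal polynomial of α, and in particular [Q(α):Q] = 3.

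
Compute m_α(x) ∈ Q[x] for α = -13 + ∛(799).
m_α(x) = x^3 + 39x^2 + 507x + 1398

Set β = α + 13 = ∛(799), so β^3 = 799. Then (α + 13)^3 - 799 = 0, i.e. α is a root of g(x) = (x + 13)^3 - 799 = x^3 + 39x^2 + 507x + 1398. Since g(x) = h(x + 13) where h(x) = x^3 - 799, and h is irreducible over Q (because 799 is not a perfect cube, so h has no rational root, and a monic cubic with no rational root is irreducible), g is also irreducible (irreducibility is preserved under the substitution x → x + 13). Hence m_α(x) = x^3 + 39x^2 + 507x + 1398.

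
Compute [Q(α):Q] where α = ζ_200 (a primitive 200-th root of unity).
[Q(α):Q] = 80

The minimal polynomial of ζ_200 over Q is the 200-th cyclotomic polynomial Φ_200(x), which is irreducible over Q and has degree φ(200) = 80. Hence [Q(α):Q] = φ(200) = 80.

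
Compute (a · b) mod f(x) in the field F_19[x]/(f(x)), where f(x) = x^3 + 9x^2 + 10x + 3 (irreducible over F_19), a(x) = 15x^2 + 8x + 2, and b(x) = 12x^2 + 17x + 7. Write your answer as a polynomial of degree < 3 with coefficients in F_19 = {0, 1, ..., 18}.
a · b ≡ 6x^2 + 4x + 2 (mod f(x))

Multiply in F_19[x]: a(x)·b(x) = (15x^2 + 8x + 2)·(12x^2 + 17x + 7) = 9x^4 + 9x^3 + 18x^2 + 14x + 14. This has degree ≥ 3, so divide by f(x) over F_19: 9x^4 + 9x^3 + 18x^2 + 14x + 14 = (9x + 4)·(x^3 + 9x^2 + 10x + 3) + (6x^2 + 4x + 2). Hence a·b ≡ 6x^2 + 4x + 2 (mod f). (F_19[x]/(f) is a field with 19^3 = 6859 elements since f is irreducible of degree 3.)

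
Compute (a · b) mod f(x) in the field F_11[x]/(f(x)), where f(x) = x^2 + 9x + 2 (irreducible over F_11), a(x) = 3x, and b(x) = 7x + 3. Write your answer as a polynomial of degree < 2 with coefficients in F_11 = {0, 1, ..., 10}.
a · b ≡ 7x + 2 (mod f(x))

Multiply in F_11[x]: a(x)·b(x) = (3x)·(7x + 3) = 10x^2 + 9x. This has degree ≥ 2, so divide by f(x) over F_11: 10x^2 + 9x = (10)·(x^2 + 9x + 2) + (7x + 2). Hence a·b ≡ 7x + 2 (mod f). (F_11[x]/(f) is a field with 11^2 = 121 elements since f is irreducible of degree 2.)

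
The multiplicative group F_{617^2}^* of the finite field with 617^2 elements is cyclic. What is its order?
|F_{617^2}^*| = 380688

F_{617^2} has 617^2 = 380689 elements; its multiplicative group consists of all nonzero elements, so |F_{617^2}^*| = 380689 - 1 = 380688. (It is cyclic since any finite subgroup of the multiplicative group of a field is cyclic.)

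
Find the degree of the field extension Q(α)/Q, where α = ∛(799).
[Q(α):Q] = 3

The minimal polynomial of α is x^3 - 799, irreducible over Q since 799 is not a perfect cube (so x^3 - 799 has no rational root). Hence [Q(α):Q] = deg(m_α) = 3.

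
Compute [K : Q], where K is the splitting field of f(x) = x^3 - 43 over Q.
[K : Q] = 6

The roots of x^3 - 43 are ∛43, ω∛43, ω^2∛43 where ω = e^(2πi/3) is a primitive cube root of unity, so K = Q(∛43, ω). Now [Q(∛43):Q] = 3 (since 43 is not a perfect cube, x^3 - 43 is irreducible) and [Q(ω):Q] = 2. Both 2 and 3 divide [K:Q], and [K:Q] ≤ 3·2 = 6, so [K:Q] = 6. (Equivalently: Q(∛43) ⊂ R but ω ∉ R, so [K : Q(∛43)] = 2.)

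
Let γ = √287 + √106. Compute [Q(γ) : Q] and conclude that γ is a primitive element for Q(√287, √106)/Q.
[Q(γ) : Q] = 4 (equivalently, Q(γ) = Q(√287, √106))

Obviously Q(γ) ⊆ Q(√287, √106), and [Q(√287, √106):Q] = 4 (since 287, 106 are distinct squarefree integers > 1 with 30422 not a perfect square). To show equality we compute the minimal polynomial of γ. From γ = √287 + √106: γ^2 = 287 + 2√(30422) + 106 = 393 + 2√(30422), so γ^2 - 393 = 2√(30422); squaring, (γ^2 - 393)^2 = 4·30422, i.e. γ^4 - 786γ^2 + 154449 - 121688 = 0, i.e. γ^4 - 786γ^2 + 32761 = 0. So γ is a root of x^4 - 786x^2 + 32761. This polynomial is irreducible over Q: it has no rational root (each ±√287 ± √106 is irrational), and any factorization into two quadratics over Q would force √(30422) ∈ Q (pairing opposite roots) or √287, √106 ∈ Q (other pairings), all impossible. Hence [Q(γ):Q] = 4 = [Q(√287, √106):Q], so Q(γ) = Q(√287, √106).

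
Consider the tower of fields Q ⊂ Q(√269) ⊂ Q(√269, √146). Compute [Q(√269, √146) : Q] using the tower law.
[Q(√269, √146) : Q] = 4

[Q(√269):Q] = 2 (min poly x^2 - 269, irreducible since 269 is squarefree > 1). For the top step, suppose √146 ∈ Q(√269), say √146 = c + d√269 with c, d ∈ Q. Squaring: 146 = c^2 + 269d^2 + 2cd√269. Since √269 ∉ Q this forces 2cd = 0. If d = 0 then √146 = c ∈ Q, contradicting 146 squarefree > 1. If c = 0 then 146 = 269d^2, so 269·146 = (269d)^2 is a perfect square in Q — but 269·146 = 39274 is not a perfect square (since 269 and 146 are distinct squarefree integers). Contradiction. Hence √146 ∉ Q(√269), so x^2 - 146 stays irreducible over Q(√269) and [Q(√269, √146) : Q(√269)] = 2. By the tower law, [Q(√269, √146) : Q] = 2 · 2 = 4.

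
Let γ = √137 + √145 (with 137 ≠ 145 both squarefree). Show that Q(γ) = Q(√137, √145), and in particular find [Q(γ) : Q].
[Q(γ) : Q] = 4 (equivalently, Q(γ) = Q(√137, √145))

Obviously Q(γ) ⊆ Q(√137, √145), and [Q(√137, √145):Q] = 4 (since 137, 145 are distinct squarefree integers > 1 with 19865 not a perfect square). To show equality we compute the minimal polynomial of γ. From γ = √137 + √145: γ^2 = 137 + 2√(19865) + 145 = 282 + 2√(19865), so γ^2 - 282 = 2√(19865); squaring, (γ^2 - 282)^2 = 4·19865, i.e. γ^4 - 564γ^2 + 79524 - 79460 = 0, i.e. γ^4 - 564γ^2 + 64 = 0. So γ is a root of x^4 - 564x^2 + 64. This polynomial is irreducible over Q: it has no rational root (each ±√137 ± √145 is irrational), and any factorization into two quadratics over Q would force √(19865) ∈ Q (pairing opposite roots) or √137, √145 ∈ Q (other pairings), all impossible. Hence [Q(γ):Q] = 4 = [Q(√137, √145):Q], so Q(γ) = Q(√137, √145).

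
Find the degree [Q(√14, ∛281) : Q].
[Q(√14, ∛281) : Q] = 6

Let L = Q(√14, ∛281). Since Q(√14) ⊂ L and [Q(√14):Q] = 2, the tower law gives 2 | [L:Q]. Likewise Q(∛281) ⊂ L with [Q(∛281):Q] = 3 (because 281 is not a perfect cube), so 3 | [L:Q]. As gcd(2,3) = 1, [L:Q] is divisible by 6. Conversely L is generated over Q by √14 and ∛281, so [L:Q] ≤ 2·3 = 6. Therefore [Q(√14, ∛281) : Q] = 6.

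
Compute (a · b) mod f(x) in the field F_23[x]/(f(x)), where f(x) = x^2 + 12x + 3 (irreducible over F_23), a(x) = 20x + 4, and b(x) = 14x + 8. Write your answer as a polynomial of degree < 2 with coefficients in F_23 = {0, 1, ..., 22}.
a · b ≡ 7x + 20 (mod f(x))

Multiply in F_23[x]: a(x)·b(x) = (20x + 4)·(14x + 8) = 4x^2 + 9x + 9. This has degree ≥ 2, so divide by f(x) over F_23: 4x^2 + 9x + 9 = (4)·(x^2 + 12x + 3) + (7x + 20). Hence a·b ≡ 7x + 20 (mod f). (F_23[x]/(f) is a field with 23^2 = 529 elements since f is irreducible of degree 2.)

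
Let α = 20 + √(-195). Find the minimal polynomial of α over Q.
m_α(x) = x^2 - 40x + 595

From α - 20 = √(-195), squaring gives (α - 20)^2 = -195, i.e. α^2 - 40α + 400 = -195, so α^2 - 40α + 595 = 0. The discriminant of x^2 - 40x + 595 is (-40)^2 - 4·(595) = 1600 - 2380 = -780, and 4·(-195) is not a perfect square in Q since -195 is squarefree and ≠ 1. Hence x^2 - 40x + 595 is irreducible over Q and is the minimal polynomial of α.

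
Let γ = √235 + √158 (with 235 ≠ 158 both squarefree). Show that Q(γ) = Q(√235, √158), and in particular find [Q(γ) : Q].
[Q(γ) : Q] = 4 (equivalently, Q(γ) = Q(√235, √158))

Obviously Q(γ) ⊆ Q(√235, √158), and [Q(√235, √158):Q] = 4 (since 235, 158 are distinct squarefree integers > 1 with 37130 not a perfect square). To show equality we compute the minimal polynomial of γ. From γ = √235 + √158: γ^2 = 235 + 2√(37130) + 158 = 393 + 2√(37130), so γ^2 - 393 = 2√(37130); squaring, (γ^2 - 393)^2 = 4·37130, i.e. γ^4 - 786γ^2 + 154449 - 148520 = 0, i.e. γ^4 - 786γ^2 + 5929 = 0. So γ is a root of x^4 - 786x^2 + 5929. This polynomial is irreducible over Q: it has no rational root (each ±√235 ± √158 is irrational), and any factorization into two quadratics over Q would force √(37130) ∈ Q (pairing opposite roots) or √235, √158 ∈ Q (other pairings), all impossible. Hence [Q(γ):Q] = 4 = [Q(√235, √158):Q], so Q(γ) = Q(√235, √158).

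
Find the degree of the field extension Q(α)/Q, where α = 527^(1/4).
[Q(α):Q] = 4

α is a root of x^4 - 527. By Eisenstein's criterion at the prime p = 17 (which divides the constant term 527 but p^2 = 289 does not, since 527 is squarefree), x^4 - 527 is irreducible over Q. Hence [Q(α):Q] = 4.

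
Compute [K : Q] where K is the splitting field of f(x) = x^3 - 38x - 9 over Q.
[K : Q] = 6

By the rational root test, any rational root of the monic integer polynomial f(x) = x^3 - 38x - 9 must be an integer dividing the constant term -9, i.e. one of ±{1, 3, 9}. Evaluating: f(1) = -46, f(-1) = 28, f(3) = -96, f(-3) = 78, f(9) = 378, f(-9) = -396; none is 0, so f has no rational root and is therefore irreducible over Q (a cubic with no linear factor over a field is irreducible). For an irreducible cubic, the Galois group is A_3 or S_3 according as the discriminant disc(f) = -4a^3 - 27b^2 = -4·(-38)^3 - 27·(-9)^2 = 217301 is or is not a square in Q. Here disc(f) = 217301 is not a perfect square in Q, so the Galois group of f over Q is not contained in A_3 and must be all of S_3. The splitting field has degree |S_3| = 6 over Q, so [K : Q] = 6.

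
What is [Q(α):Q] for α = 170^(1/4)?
[Q(α):Q] = 4

α is a root of x^4 - 170. By Eisenstein's criterion at the prime p = 2 (which divides the constant term 170 but p^2 = 4 does not, since 170 is squarefree), x^4 - 170 is irreducible over Q. Hence [Q(α):Q] = 4.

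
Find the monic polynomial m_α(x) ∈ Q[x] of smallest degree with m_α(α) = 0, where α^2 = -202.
m_α(x) = x^2 + 202

α satisfies α^2 + 202 = 0, so x^2 + 202 annihilates α. Since d = -202 is squarefree and ≠ 1, it is not a perfect square in Q, so x^2 + 202 has no rational root and is therefore irreducible over Q (a degree-2 polynomial over a field is irreducible iff it has no root). Hence m_α(x) = x^2 + 202.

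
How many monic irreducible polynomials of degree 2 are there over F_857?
There are 366796 monic irreducible polynomials of degree 2 over F_857

Each element of F_{857^2} that lies in no proper subfield is a root of exactly one monic irreducible of degree 2 over F_857, and each such polynomial has 2 distinct roots in F_{857^2}. By Möbius inversion the count is N_857(2) = (1/2) Σ_{d|2} μ(2/d) · 857^d = (1/2)(μ(2)·857^1 + μ(1)·857^2) = 733592/2 = 366796.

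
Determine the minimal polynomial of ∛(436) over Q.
m_α(x) = x^3 - 436

α satisfies α^3 = 436, so x^3 - 436 annihilates α. By the rational root test, a rational root p/q (in lowest terms) of x^3 - 436 would satisfy p^3 = 436 q^3, forcing q = 1 and p^3 = 436; but 436 is not a perfect cube, contradiction. A monic cubic over Q with no rational root is irreducible (any nontrivial factorization would include a linear factor). Hence x^3 - 436 is the minimal polynomial of α, and in particular [Q(α):Q] = 3.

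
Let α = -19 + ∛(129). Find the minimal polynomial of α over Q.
m_α(x) = x^3 + 57x^2 + 1083x + 6730

Set β = α + 19 = ∛(129), so β^3 = 129. Then (α + 19)^3 - 129 = 0, i.e. α is a root of g(x) = (x + 19)^3 - 129 = x^3 + 57x^2 + 1083x + 6730. Since g(x) = h(x + 19) where h(x) = x^3 - 129, and h is irreducible over Q (because 129 is not a perfect cube, so h has no rational root, and a monic cubic with no rational root is irreducible), g is also irreducible (irreducibility is preserved under the substitution x → x + 19). Hence m_α(x) = x^3 + 57x^2 + 1083x + 6730.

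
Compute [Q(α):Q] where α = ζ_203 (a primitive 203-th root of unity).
[Q(α):Q] = 168

The minimal polynomial of ζ_203 over Q is the 203-th cyclotomic polynomial Φ_203(x), which is irreducible over Q and has degree φ(203) = 168. Hence [Q(α):Q] = φ(203) = 168.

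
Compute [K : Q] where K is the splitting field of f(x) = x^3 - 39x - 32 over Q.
[K : Q] = 6

By the rational root test, any rational root of the monic integer polynomial f(x) = x^3 - 39x - 32 must be an integer dividing the constant term -32, i.e. one of ±{1, 2, 4, 8, 16, 32}. Evaluating: f(1) = -70, f(-1) = 6, f(2) = -102, f(-2) = 38, f(4) = -124, f(-4) = 60, f(8) = 168, f(-8) = -232, f(16) = 3440, f(-16) = -3504, f(32) = 31488, f(-32) = -31552; none is 0, so f has no rational root and is therefore irreducible over Q (a cubic with no linear factor over a field is irreducible). For an irreducible cubic, the Galois group is A_3 or S_3 according as the discriminant disc(f) = -4a^3 - 27b^2 = -4·(-39)^3 - 27·(-32)^2 = 209628 is or is not a square in Q. Here disc(f) = 209628 is not a perfect square in Q, so the Galois group of f over Q is not contained in A_3 and must be all of S_3. The splitting field has degree |S_3| = 6 over Q, so [K : Q] = 6.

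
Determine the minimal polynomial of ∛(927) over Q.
m_α(x) = x^3 - 927

α satisfies α^3 = 927, so x^3 - 927 annihilates α. By the rational root test, a rational root p/q (in lowest terms) of x^3 - 927 would satisfy p^3 = 927 q^3, forcing q = 1 and p^3 = 927; but 927 is not a perfect cube, contradiction. A monic cubic over Q with no rational root is irreducible (any nontrivial factorization would include a linear factor). Hence x^3 - 927 is the minimal polynomial of α, and in particular [Q(α):Q] = 3.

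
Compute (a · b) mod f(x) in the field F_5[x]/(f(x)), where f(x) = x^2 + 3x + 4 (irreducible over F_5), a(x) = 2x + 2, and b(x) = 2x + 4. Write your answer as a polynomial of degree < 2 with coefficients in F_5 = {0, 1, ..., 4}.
a · b ≡ 2 (mod f(x))

Multiply in F_5[x]: a(x)·b(x) = (2x + 2)·(2x + 4) = 4x^2 + 2x + 3. This has degree ≥ 2, so divide by f(x) over F_5: 4x^2 + 2x + 3 = (4)·(x^2 + 3x + 4) + (2). Hence a·b ≡ 2 (mod f). (F_5[x]/(f) is a field with 5^2 = 25 elements since f is irreducible of degree 2.)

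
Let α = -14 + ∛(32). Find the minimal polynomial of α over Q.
m_α(x) = x^3 + 42x^2 + 588x + 2712

Set β = α + 14 = ∛(32), so β^3 = 32. Then (α + 14)^3 - 32 = 0, i.e. α is a root of g(x) = (x + 14)^3 - 32 = x^3 + 42x^2 + 588x + 2712. Since g(x) = h(x + 14) where h(x) = x^3 - 32, and h is irreducible over Q (because 32 is not a perfect cube, so h has no rational root, and a monic cubic with no rational root is irreducible), g is also irreducible (irreducibility is preserved under the substitution x → x + 14). Hence m_α(x) = x^3 + 42x^2 + 588x + 2712.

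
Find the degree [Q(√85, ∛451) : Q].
[Q(√85, ∛451) : Q] = 6

Let L = Q(√85, ∛451). Since Q(√85) ⊂ L and [Q(√85):Q] = 2, the tower law gives 2 | [L:Q]. Likewise Q(∛451) ⊂ L with [Q(∛451):Q] = 3 (because 451 is not a perfect cube), so 3 | [L:Q]. As gcd(2,3) = 1, [L:Q] is divisible by 6. Conversely L is generated over Q by √85 and ∛451, so [L:Q] ≤ 2·3 = 6. Therefore [Q(√85, ∛451) : Q] = 6.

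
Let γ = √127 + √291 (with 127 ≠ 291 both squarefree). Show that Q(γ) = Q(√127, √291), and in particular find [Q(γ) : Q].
[Q(γ) : Q] = 4 (equivalently, Q(γ) = Q(√127, √291))

Obviously Q(γ) ⊆ Q(√127, √291), and [Q(√127, √291):Q] = 4 (since 127, 291 are distinct squarefree integers > 1 with 36957 not a perfect square). To show equality we compute the minimal polynomial of γ. From γ = √127 + √291: γ^2 = 127 + 2√(36957) + 291 = 418 + 2√(36957), so γ^2 - 418 = 2√(36957); squaring, (γ^2 - 418)^2 = 4·36957, i.e. γ^4 - 836γ^2 + 174724 - 147828 = 0, i.e. γ^4 - 836γ^2 + 26896 = 0. So γ is a root of x^4 - 836x^2 + 26896. This polynomial is irreducible over Q: it has no rational root (each ±√127 ± √291 is irrational), and any factorization into two quadratics over Q would force √(36957) ∈ Q (pairing opposite roots) or √127, √291 ∈ Q (other pairings), all impossible. Hence [Q(γ):Q] = 4 = [Q(√127, √291):Q], so Q(γ) = Q(√127, √291).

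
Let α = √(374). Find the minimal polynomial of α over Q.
m_α(x) = x^2 - 374

α satisfies α^2 - 374 = 0, so x^2 - 374 annihilates α. Since d = 374 is squarefree and ≠ 1, it is not a perfect square in Q, so x^2 - 374 has no rational root and is therefore irreducible over Q (a degree-2 polynomial over a field is irreducible iff it has no root). Hence m_α(x) = x^2 - 374.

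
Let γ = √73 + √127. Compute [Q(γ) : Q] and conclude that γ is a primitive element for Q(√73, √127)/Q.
[Q(γ) : Q] = 4 (equivalently, Q(γ) = Q(√73, √127))

Obviously Q(γ) ⊆ Q(√73, √127), and [Q(√73, √127):Q] = 4 (since 73, 127 are distinct squarefree integers > 1 with 9271 not a perfect square). To show equality we compute the minimal polynomial of γ. From γ = √73 + √127: γ^2 = 73 + 2√(9271) + 127 = 200 + 2√(9271), so γ^2 - 200 = 2√(9271); squaring, (γ^2 - 200)^2 = 4·9271, i.e. γ^4 - 400γ^2 + 40000 - 37084 = 0, i.e. γ^4 - 400γ^2 + 2916 = 0. So γ is a root of x^4 - 400x^2 + 2916. This polynomial is irreducible over Q: it has no rational root (each ±√73 ± √127 is irrational), and any factorization into two quadratics over Q would force √(9271) ∈ Q (pairing opposite roots) or √73, √127 ∈ Q (other pairings), all impossible. Hence [Q(γ):Q] = 4 = [Q(√73, √127):Q], so Q(γ) = Q(√73, √127).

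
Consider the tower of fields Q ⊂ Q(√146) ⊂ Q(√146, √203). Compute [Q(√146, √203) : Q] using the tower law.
[Q(√146, √203) : Q] = 4

[Q(√146):Q] = 2 (min poly x^2 - 146, irreducible since 146 is squarefree > 1). For the top step, suppose √203 ∈ Q(√146), say √203 = c + d√146 with c, d ∈ Q. Squaring: 203 = c^2 + 146d^2 + 2cd√146. Since √146 ∉ Q this forces 2cd = 0. If d = 0 then √203 = c ∈ Q, contradicting 203 squarefree > 1. If c = 0 then 203 = 146d^2, so 146·203 = (146d)^2 is a perfect square in Q — but 146·203 = 29638 is not a perfect square (since 146 and 203 are distinct squarefree integers). Contradiction. Hence √203 ∉ Q(√146), so x^2 - 203 stays irreducible over Q(√146) and [Q(√146, √203) : Q(√146)] = 2. By the tower law, [Q(√146, √203) : Q] = 2 · 2 = 4.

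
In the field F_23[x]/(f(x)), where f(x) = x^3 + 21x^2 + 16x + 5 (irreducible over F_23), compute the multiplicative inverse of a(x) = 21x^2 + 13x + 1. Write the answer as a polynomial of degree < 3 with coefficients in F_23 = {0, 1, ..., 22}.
a(x)^(-1) ≡ 6x^2 + x + 8 (mod f(x))

Since f is irreducible over F_23, F_23[x]/(f) is a field and a(x) ≠ 0 has an inverse. Apply the extended Euclidean algorithm to f(x) and a(x) in F_23[x]: f(x) = (11x + 15)·a(x) + (17x + 13);  a(x) = (8x + 19)·(17x + 13) + (7). The last nonzero remainder is the constant 7 = gcd(f, a) in F_23. Back-substituting through the division chain expresses 7 = s(x)·a(x) + t(x)·f(x) with s(x) ≡ 19x^2 + 7x + 10 (mod f), so (19x^2 + 7x + 10)·a(x) ≡ 7 (mod f). Multiplying by 7^(-1) ≡ 10 in F_23 gives a(x)^(-1) ≡ 10·(19x^2 + 7x + 10) ≡ 6x^2 + x + 8 (mod f). Check: (21x^2 + 13x + 1)·(6x^2 + x + 8) = 11x^4 + 7x^3 + 3x^2 + 13x + 8 ≡ 1 (mod x^3 + 21x^2 + 16x + 5).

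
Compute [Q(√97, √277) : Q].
[Q(√97, √277) : Q] = 4

[Q(√97):Q] = 2 (min poly x^2 - 97, irreducible since 97 is squarefree > 1). For the top step, suppose √277 ∈ Q(√97), say √277 = c + d√97 with c, d ∈ Q. Squaring: 277 = c^2 + 97d^2 + 2cd√97. Since √97 ∉ Q this forces 2cd = 0. If d = 0 then √277 = c ∈ Q, contradicting 277 squarefree > 1. If c = 0 then 277 = 97d^2, so 97·277 = (97d)^2 is a perfect square in Q — but 97·277 = 26869 is not a perfect square (since 97 and 277 are distinct squarefree integers). Contradiction. Hence √277 ∉ Q(√97), so x^2 - 277 stays irreducible over Q(√97) and [Q(√97, √277) : Q(√97)] = 2. By the tower law, [Q(√97, √277) : Q] = 2 · 2 = 4.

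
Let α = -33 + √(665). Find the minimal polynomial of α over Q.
m_α(x) = x^2 + 66x + 424

From α + 33 = √(665), squaring gives (α + 33)^2 = 665, i.e. α^2 + 66α + 1089 = 665, so α^2 + 66α + 424 = 0. The discriminant of x^2 + 66x + 424 is (66)^2 - 4·(424) = 4356 - 1696 = 2660, and 4·(665) is not a perfect square in Q since 665 is squarefree and ≠ 1. Hence x^2 + 66x + 424 is irreducible over Q and is the minimal polynomial of α.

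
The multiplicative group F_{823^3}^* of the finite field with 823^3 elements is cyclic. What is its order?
|F_{823^3}^*| = 557441766

F_{823^3} has 823^3 = 557441767 elements; its multiplicative group consists of all nonzero elements, so |F_{823^3}^*| = 557441767 - 1 = 557441766. (It is cyclic since any finite subgroup of the multiplicative group of a field is cyclic.)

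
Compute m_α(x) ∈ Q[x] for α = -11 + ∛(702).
m_α(x) = x^3 + 33x^2 + 363x + 629

Set β = α + 11 = ∛(702), so β^3 = 702. Then (α + 11)^3 - 702 = 0, i.e. α is a root of g(x) = (x + 11)^3 - 702 = x^3 + 33x^2 + 363x + 629. Since g(x) = h(x + 11) where h(x) = x^3 - 702, and h is irreducible over Q (because 702 is not a perfect cube, so h has no rational root, and a monic cubic with no rational root is irreducible), g is also irreducible (irreducibility is preserved under the substitution x → x + 11). Hence m_α(x) = x^3 + 33x^2 + 363x + 629.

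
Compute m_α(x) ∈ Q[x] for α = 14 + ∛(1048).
m_α(x) = x^3 - 42x^2 + 588x - 3792

Set β = α - 14 = ∛(1048), so β^3 = 1048. Then (α - 14)^3 - 1048 = 0, i.e. α is a root of g(x) = (x - 14)^3 - 1048 = x^3 - 42x^2 + 588x - 3792. Since g(x) = h(x - 14) where h(x) = x^3 - 1048, and h is irreducible over Q (because 1048 is not a perfect cube, so h has no rational root, and a monic cubic with no rational root is irreducible), g is also irreducible (irreducibility is preserved under the substitution x → x - 14). Hence m_α(x) = x^3 - 42x^2 + 588x - 3792.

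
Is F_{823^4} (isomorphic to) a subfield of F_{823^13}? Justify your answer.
No: F_{823^4} is not a subfield of F_{823^13}

F_{p^m} embeds in F_{p^n} iff m | n. Here 4 ∤ 13 (since 13 = 3·4 + 1 with remainder 1 ≠ 0), so F_{823^4} is not a subfield of F_{823^13}. Equivalently: if it were, the tower law would give 4 = [F_{823^4}:F_823] dividing [F_{823^13}:F_823] = 13, contradiction.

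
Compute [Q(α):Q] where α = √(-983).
[Q(α):Q] = 2

[Q(α):Q] equals the degree of the minimal polynomial of α. Here α^2 = -983 and x^2 + 983 is irreducible (d = -983 is squarefree, ≠ 1, hence not a square), so deg(m_α) = 2. Thus [Q(α):Q] = 2.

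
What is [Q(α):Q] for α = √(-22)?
[Q(α):Q] = 2

[Q(α):Q] equals the degree of the minimal polynomial of α. Here α^2 = -22 and x^2 + 22 is irreducible (d = -22 is squarefree, ≠ 1, hence not a square), so deg(m_α) = 2. Thus [Q(α):Q] = 2.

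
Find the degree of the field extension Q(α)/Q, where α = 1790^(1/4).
[Q(α):Q] = 4

α is a root of x^4 - 1790. By Eisenstein's criterion at the prime p = 2 (which divides the constant term 1790 but p^2 = 4 does not, since 1790 is squarefree), x^4 - 1790 is irreducible over Q. Hence [Q(α):Q] = 4.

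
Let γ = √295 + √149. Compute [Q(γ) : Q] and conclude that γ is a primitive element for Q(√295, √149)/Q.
[Q(γ) : Q] = 4 (equivalently, Q(γ) = Q(√295, √149))

Obviously Q(γ) ⊆ Q(√295, √149), and [Q(√295, √149):Q] = 4 (since 295, 149 are distinct squarefree integers > 1 with 43955 not a perfect square). To show equality we compute the minimal polynomial of γ. From γ = √295 + √149: γ^2 = 295 + 2√(43955) + 149 = 444 + 2√(43955), so γ^2 - 444 = 2√(43955); squaring, (γ^2 - 444)^2 = 4·43955, i.e. γ^4 - 888γ^2 + 197136 - 175820 = 0, i.e. γ^4 - 888γ^2 + 21316 = 0. So γ is a root of x^4 - 888x^2 + 21316. This polynomial is irreducible over Q: it has no rational root (each ±√295 ± √149 is irrational), and any factorization into two quadratics over Q would force √(43955) ∈ Q (pairing opposite roots) or √295, √149 ∈ Q (other pairings), all impossible. Hence [Q(γ):Q] = 4 = [Q(√295, √149):Q], so Q(γ) = Q(√295, √149).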